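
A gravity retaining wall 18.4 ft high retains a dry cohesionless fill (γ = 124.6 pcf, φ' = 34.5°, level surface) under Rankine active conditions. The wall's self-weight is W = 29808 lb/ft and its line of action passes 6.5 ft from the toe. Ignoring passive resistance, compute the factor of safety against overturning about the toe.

K_a = tan²(45° − 34.5°/2) = 0.2768.
P_a = ½K_aγH² = 0.5×0.2768×124.6×18.4² = 5839 lb/ft, acting at H/3 = 6.133 ft above the base.
Overturning moment M_o = P_a × H/3 = 5839 × 6.133 = 35810.
Resisting moment M_r = W × 6.5 = 29808 × 6.5 = 193800.
FS_overturning = M_r/M_o = 193800/35810 = 5.411.

5.41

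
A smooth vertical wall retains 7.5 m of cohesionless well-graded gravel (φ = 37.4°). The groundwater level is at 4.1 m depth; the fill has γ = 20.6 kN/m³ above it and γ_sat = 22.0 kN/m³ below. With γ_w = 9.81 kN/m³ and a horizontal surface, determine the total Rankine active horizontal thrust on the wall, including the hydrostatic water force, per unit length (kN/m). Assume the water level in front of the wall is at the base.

K_a = tan²(45° − φ/2) = 0.2443.
γ' = 22.0 − 9.81 = 12.19 kN/m³. Depth below WT = 3.4 m.
σ'_h at WT = K_a γ d_w = 20.63 kPa; at base = 20.63 + K_a γ' × 3.4 = 30.75 kPa.
P₁ (0–4.1 m) = ½×20.63×4.1 = 42.29. P₂ (4.1–7.5 m) = ½(20.63+30.75)×3.4 = 87.35.
P_w = ½ γ_w h₂² = 0.5×9.81×3.4² = 56.70. Total = 42.29+87.35+56.70 = 186.3 kN/m.

186 kN/m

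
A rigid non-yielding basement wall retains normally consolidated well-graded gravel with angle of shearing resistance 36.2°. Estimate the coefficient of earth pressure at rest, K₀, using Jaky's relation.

0.409

K₀ = 1 − sin φ' = 1 − sin 36.2° = 0.4094.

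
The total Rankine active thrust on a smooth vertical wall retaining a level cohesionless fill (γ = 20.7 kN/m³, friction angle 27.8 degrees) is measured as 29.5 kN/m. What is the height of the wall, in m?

K_a = 0.3639. P_a = ½ K_a γ H² ⇒ H = √(2P_a/(K_a γ)).
H = √(2×29.5/(0.3639×20.7)) = 2.799 m.

2.80 m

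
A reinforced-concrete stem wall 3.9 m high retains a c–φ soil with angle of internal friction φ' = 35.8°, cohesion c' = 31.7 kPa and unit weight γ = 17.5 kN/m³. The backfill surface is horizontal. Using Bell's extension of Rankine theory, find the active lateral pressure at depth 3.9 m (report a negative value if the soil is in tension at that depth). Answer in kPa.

-14.6 kPa

K_a = (1 − sin φ)/(1 + sin φ) = 0.2619.
σ_a = K_a γ z − 2c√K_a = 0.2619×17.5×3.9 − 2×31.7×0.5117 = -14.57 kPa.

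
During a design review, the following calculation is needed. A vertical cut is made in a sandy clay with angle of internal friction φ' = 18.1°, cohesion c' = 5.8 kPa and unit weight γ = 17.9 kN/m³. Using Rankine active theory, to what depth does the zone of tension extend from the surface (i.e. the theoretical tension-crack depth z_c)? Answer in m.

K_a = tan²(45° − 18.1°/2) = 0.5259; √K_a = 0.7252.
The active pressure is zero where K_a γ z = 2c√K_a, so z_c = 2c/(γ√K_a) = 2×5.8/(17.9×0.7252) = 0.8936 m.

0.894 m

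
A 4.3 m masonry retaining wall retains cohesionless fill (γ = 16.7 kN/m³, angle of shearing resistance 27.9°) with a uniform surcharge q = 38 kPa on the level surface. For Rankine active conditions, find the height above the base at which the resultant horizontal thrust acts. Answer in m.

K_a = 0.3625.
Triangular part P₁ = ½K_aγH² = 55.96 at H/3 = 1.433 m; rectangular part P₂ = K_a q H = 59.23 at H/2 = 2.150 m.
ȳ = (P₁·1.433 + P₂·2.150)/(P₁+P₂) = 1.802 m.

1.80 m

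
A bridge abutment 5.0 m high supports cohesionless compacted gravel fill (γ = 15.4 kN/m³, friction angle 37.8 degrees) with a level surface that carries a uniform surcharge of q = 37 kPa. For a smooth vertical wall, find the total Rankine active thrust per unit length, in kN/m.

K_a = tan²(45° − φ/2) = 0.2400.
Soil triangle: ½ K_a γ H² = 0.5×0.2400×15.4×5.0² = 46.20 kN/m.
Surcharge rectangle: K_a q H = 0.2400×37×5.0 = 44.40 kN/m.
Total = 46.20 + 44.40 = 90.60 kN/m.

90.6 kN/m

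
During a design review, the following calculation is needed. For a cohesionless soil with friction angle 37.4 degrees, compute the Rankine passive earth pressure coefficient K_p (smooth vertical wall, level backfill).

K_p = (1 + sin φ)/(1 − sin φ) = tan²(45° + 37.4°/2) = 4.094.

4.09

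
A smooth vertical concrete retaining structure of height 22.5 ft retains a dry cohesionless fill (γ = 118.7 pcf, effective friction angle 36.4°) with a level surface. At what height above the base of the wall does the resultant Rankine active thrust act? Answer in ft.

K_a = 0.2552.
The pressure distribution is triangular, so the resultant acts at H/3 above the base = 22.5/3 = 7.500 ft.

7.50 ft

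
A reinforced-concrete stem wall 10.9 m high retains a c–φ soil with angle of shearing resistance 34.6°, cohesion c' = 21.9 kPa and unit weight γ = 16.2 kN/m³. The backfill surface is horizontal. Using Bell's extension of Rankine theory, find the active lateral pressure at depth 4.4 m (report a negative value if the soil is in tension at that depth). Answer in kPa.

K_a = (1 − sin φ)/(1 + sin φ) = 0.2756.
σ_a = K_a γ z − 2c√K_a = 0.2756×16.2×4.4 − 2×21.9×0.5250 = -3.348 kPa.

-3.35 kPa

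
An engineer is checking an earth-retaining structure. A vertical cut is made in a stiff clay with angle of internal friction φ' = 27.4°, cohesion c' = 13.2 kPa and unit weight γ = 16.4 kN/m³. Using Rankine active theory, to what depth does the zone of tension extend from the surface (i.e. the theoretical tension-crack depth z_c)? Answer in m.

K_a = tan²(45° − 27.4°/2) = 0.3697; √K_a = 0.6080.
The active pressure is zero where K_a γ z = 2c√K_a, so z_c = 2c/(γ√K_a) = 2×13.2/(16.4×0.6080) = 2.648 m.

2.65 m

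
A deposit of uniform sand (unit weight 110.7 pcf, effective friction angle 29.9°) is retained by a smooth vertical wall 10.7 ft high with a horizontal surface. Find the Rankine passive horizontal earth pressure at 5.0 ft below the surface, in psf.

1650 psf

K_p = (1 + sin φ)/(1 − sin φ) = 2.988.
σ_h = K_p γ z = 2.988 × 110.7 × 5.0 = 1654 psf.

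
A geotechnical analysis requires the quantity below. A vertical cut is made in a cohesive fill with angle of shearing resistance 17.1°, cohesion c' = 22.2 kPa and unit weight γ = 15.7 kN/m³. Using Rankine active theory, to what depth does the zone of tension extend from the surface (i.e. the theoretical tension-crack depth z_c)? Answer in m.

K_a = tan²(45° − 17.1°/2) = 0.5455; √K_a = 0.7386.
The active pressure is zero where K_a γ z = 2c√K_a, so z_c = 2c/(γ√K_a) = 2×22.2/(15.7×0.7386) = 3.829 m.

3.83 m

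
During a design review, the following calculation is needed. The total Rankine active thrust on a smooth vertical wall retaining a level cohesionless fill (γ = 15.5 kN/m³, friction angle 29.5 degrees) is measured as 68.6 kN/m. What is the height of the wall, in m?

5.10 m

K_a = 0.3401. P_a = ½ K_a γ H² ⇒ H = √(2P_a/(K_a γ)).
H = √(2×68.6/(0.3401×15.5)) = 5.102 m.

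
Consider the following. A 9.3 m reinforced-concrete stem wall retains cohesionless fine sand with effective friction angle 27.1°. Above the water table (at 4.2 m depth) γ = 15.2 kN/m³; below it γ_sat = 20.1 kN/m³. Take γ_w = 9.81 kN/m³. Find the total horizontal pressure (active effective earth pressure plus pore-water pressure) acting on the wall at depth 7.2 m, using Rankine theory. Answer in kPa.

64.9 kPa

K_a = (1 − sin φ)/(1 + sin φ) = 0.3741.
γ' = 20.1 − 9.81 = 10.29 kN/m³.
Effective vertical stress at 7.2 m: σ'_v = 15.2×4.2 + 10.29×3.00 = 94.71 kPa.
σ'_h = K_a σ'_v = 0.3741 × 94.71 = 35.43 kPa; u = γ_w × 3.00 = 29.43 kPa.
Total σ_h = 35.43 + 29.43 = 64.86 kPa.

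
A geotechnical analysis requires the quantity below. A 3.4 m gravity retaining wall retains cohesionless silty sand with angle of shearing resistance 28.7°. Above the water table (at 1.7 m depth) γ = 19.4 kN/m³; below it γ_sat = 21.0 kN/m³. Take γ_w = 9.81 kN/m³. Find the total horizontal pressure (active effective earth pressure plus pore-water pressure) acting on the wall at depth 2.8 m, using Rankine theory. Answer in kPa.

26.7 kPa

K_a = (1 − sin φ)/(1 + sin φ) = 0.3511.
γ' = 21.0 − 9.81 = 11.19 kN/m³.
Effective vertical stress at 2.8 m: σ'_v = 19.4×1.7 + 11.19×1.10 = 45.29 kPa.
σ'_h = K_a σ'_v = 0.3511 × 45.29 = 15.90 kPa; u = γ_w × 1.10 = 10.79 kPa.
Total σ_h = 15.90 + 10.79 = 26.69 kPa.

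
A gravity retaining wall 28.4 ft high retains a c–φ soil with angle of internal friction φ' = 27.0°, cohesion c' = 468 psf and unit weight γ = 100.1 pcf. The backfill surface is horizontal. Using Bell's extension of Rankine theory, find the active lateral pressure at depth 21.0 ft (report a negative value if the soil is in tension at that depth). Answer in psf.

K_a = (1 − sin φ)/(1 + sin φ) = 0.3755.
σ_a = K_a γ z − 2c√K_a = 0.3755×100.1×21.0 − 2×468×0.6128 = 215.8 psf.

216 psf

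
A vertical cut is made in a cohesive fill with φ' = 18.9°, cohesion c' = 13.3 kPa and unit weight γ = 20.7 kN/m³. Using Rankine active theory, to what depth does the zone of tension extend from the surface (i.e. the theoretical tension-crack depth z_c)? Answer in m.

K_a = tan²(45° − 18.9°/2) = 0.5107; √K_a = 0.7146.
The active pressure is zero where K_a γ z = 2c√K_a, so z_c = 2c/(γ√K_a) = 2×13.3/(20.7×0.7146) = 1.798 m.

1.80 m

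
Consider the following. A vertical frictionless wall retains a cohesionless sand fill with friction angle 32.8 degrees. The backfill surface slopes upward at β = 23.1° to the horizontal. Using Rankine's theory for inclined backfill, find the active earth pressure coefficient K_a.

0.389

K_a = cos β · (cos β − √(cos²β − cos²φ)) / (cos β + √(cos²β − cos²φ)).
cos β = 0.9198, cos φ = 0.8406, √(cos²β − cos²φ) = 0.3735.
K_a = 0.9198 × (0.9198 − 0.3735)/(0.9198 + 0.3735) = 0.3885.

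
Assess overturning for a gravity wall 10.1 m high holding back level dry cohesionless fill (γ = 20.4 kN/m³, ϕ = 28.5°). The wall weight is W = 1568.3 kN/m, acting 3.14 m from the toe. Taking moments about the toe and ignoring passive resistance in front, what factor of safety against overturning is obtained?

K_a = tan²(45° − 28.5°/2) = 0.3540.
P_a = ½K_aγH² = 0.5×0.3540×20.4×10.1² = 368.3 kN/m, acting at H/3 = 3.367 m above the base.
Overturning moment M_o = P_a × H/3 = 368.3 × 3.367 = 1240.
Resisting moment M_r = W × 3.14 = 1568.3 × 3.14 = 4924.
FS_overturning = M_r/M_o = 4924/1240 = 3.972.

3.97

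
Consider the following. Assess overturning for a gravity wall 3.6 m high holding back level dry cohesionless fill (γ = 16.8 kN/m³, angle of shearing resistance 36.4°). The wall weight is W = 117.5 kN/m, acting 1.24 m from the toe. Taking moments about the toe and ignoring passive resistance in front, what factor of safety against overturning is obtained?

4.37

K_a = tan²(45° − 36.4°/2) = 0.2552.
P_a = ½K_aγH² = 0.5×0.2552×16.8×3.6² = 27.78 kN/m, acting at H/3 = 1.200 m above the base.
Overturning moment M_o = P_a × H/3 = 27.78 × 1.200 = 33.33.
Resisting moment M_r = W × 1.24 = 117.5 × 1.24 = 145.7.
FS_overturning = M_r/M_o = 145.7/33.33 = 4.371.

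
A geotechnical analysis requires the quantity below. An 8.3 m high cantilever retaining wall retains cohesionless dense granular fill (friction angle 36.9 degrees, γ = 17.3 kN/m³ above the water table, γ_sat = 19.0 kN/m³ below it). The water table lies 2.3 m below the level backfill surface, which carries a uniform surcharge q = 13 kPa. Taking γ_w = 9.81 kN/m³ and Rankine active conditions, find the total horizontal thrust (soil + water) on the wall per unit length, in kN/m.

316 kN/m

K_a = tan²(45° − φ/2) = 0.2497.
γ' = 19.0 − 9.81 = 9.190 kN/m³. h₂ = H − d_w = 6.0 m.
σ'_h: at surface K_a·q = 3.246; at WT K_a(q+γd_w) = 13.18; at base K_a(q+γd_w+γ'h₂) = 26.95 kPa.
P₁ = ½(3.246+13.18)×2.3 = 18.89; P₂ = ½(13.18+26.95)×6.0 = 120.4; P_w = ½γ_w h₂² = 176.6.
Total = 18.89+120.4+176.6 = 315.9 kN/m.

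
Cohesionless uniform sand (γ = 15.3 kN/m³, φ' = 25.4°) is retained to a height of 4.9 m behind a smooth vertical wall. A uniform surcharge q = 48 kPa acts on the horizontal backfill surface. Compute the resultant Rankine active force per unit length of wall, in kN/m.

K_a = tan²(45° − φ/2) = 0.3996.
Soil triangle: ½ K_a γ H² = 0.5×0.3996×15.3×4.9² = 73.41 kN/m.
Surcharge rectangle: K_a q H = 0.3996×48×4.9 = 94.00 kN/m.
Total = 73.41 + 94.00 = 167.4 kN/m.

167 kN/m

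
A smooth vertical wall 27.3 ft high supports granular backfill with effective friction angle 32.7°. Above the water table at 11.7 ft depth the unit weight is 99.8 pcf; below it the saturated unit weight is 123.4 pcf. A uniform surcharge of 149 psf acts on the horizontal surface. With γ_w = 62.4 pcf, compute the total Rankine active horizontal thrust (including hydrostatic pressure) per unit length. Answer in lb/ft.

18500 lb/ft

K_a = tan²(45° − φ/2) = 0.2985.
γ' = 123.4 − 62.4 = 61.00 pcf. h₂ = H − d_w = 15.6 ft.
σ'_h: at surface K_a·q = 44.48; at WT K_a(q+γd_w) = 393.0; at base K_a(q+γd_w+γ'h₂) = 677.1 psf.
P₁ = ½(44.48+393.0)×11.7 = 2559; P₂ = ½(393.0+677.1)×15.6 = 8347; P_w = ½γ_w h₂² = 7593.
Total = 2559+8347+7593 = 18500 lb/ft.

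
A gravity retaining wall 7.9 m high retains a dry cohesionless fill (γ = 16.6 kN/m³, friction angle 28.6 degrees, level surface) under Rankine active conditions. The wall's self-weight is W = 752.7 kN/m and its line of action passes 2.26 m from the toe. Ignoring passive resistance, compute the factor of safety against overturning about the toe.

3.54

K_a = tan²(45° − 28.6°/2) = 0.3525.
P_a = ½K_aγH² = 0.5×0.3525×16.6×7.9² = 182.6 kN/m, acting at H/3 = 2.633 m above the base.
Overturning moment M_o = P_a × H/3 = 182.6 × 2.633 = 480.9.
Resisting moment M_r = W × 2.26 = 752.7 × 2.26 = 1701.
FS_overturning = M_r/M_o = 1701/480.9 = 3.537.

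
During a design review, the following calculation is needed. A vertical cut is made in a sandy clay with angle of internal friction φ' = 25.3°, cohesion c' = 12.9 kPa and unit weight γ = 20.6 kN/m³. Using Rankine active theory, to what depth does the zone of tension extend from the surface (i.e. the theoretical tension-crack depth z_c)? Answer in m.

K_a = tan²(45° − 25.3°/2) = 0.4012; √K_a = 0.6334.
The active pressure is zero where K_a γ z = 2c√K_a, so z_c = 2c/(γ√K_a) = 2×12.9/(20.6×0.6334) = 1.977 m.

1.98 m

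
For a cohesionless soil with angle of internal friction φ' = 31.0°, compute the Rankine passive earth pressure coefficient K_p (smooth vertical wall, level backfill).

3.12

K_p = (1 + sin φ)/(1 − sin φ) = tan²(45° + 31.0°/2) = 3.124.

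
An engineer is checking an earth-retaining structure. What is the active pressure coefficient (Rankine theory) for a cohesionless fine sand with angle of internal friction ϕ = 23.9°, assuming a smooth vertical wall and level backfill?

K_a = tan²(45° − φ/2) = tan²(33.05°) = 0.4233.

0.423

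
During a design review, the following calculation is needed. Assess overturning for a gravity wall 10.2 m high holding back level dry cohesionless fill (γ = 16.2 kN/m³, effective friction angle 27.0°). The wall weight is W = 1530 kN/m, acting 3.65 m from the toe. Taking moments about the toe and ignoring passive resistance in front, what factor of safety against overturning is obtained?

5.19

K_a = tan²(45° − 27.0°/2) = 0.3755.
P_a = ½K_aγH² = 0.5×0.3755×16.2×10.2² = 316.5 kN/m, acting at H/3 = 3.400 m above the base.
Overturning moment M_o = P_a × H/3 = 316.5 × 3.400 = 1076.
Resisting moment M_r = W × 3.65 = 1530 × 3.65 = 5584.
FS_overturning = M_r/M_o = 5584/1076 = 5.190.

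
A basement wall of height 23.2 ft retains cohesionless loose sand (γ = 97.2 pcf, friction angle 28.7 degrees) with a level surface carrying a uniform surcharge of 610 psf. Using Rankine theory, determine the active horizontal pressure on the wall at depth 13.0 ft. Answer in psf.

658 psf

K_a = (1 − sin φ)/(1 + sin φ) = 0.3511.
σ_v = γz + q = 97.2 × 13.0 + 610 = 1874 psf.
σ_h = K_a σ_v = 0.3511 × 1874 = 657.9 psf.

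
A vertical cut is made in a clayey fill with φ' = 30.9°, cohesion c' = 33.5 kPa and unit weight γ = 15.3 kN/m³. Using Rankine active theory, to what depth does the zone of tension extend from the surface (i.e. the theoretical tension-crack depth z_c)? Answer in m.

7.72 m

K_a = tan²(45° − 30.9°/2) = 0.3214; √K_a = 0.5669.
The active pressure is zero where K_a γ z = 2c√K_a, so z_c = 2c/(γ√K_a) = 2×33.5/(15.3×0.5669) = 7.724 m.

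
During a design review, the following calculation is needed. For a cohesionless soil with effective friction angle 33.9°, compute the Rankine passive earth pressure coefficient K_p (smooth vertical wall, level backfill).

3.52

K_p = (1 + sin φ)/(1 − sin φ) = tan²(45° + 33.9°/2) = 3.522.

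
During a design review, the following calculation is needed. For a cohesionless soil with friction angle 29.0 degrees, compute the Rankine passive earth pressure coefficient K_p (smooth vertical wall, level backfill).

2.88

K_p = (1 + sin φ)/(1 − sin φ) = tan²(45° + 29.0°/2) = 2.882.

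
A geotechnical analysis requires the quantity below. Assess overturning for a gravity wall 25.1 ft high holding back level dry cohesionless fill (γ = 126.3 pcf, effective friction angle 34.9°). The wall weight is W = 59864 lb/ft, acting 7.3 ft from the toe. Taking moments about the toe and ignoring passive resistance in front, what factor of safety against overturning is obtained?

4.82

K_a = tan²(45° − 34.9°/2) = 0.2721.
P_a = ½K_aγH² = 0.5×0.2721×126.3×25.1² = 10830 lb/ft, acting at H/3 = 8.367 ft above the base.
Overturning moment M_o = P_a × H/3 = 10830 × 8.367 = 90590.
Resisting moment M_r = W × 7.3 = 59864 × 7.3 = 437000.
FS_overturning = M_r/M_o = 437000/90590 = 4.824.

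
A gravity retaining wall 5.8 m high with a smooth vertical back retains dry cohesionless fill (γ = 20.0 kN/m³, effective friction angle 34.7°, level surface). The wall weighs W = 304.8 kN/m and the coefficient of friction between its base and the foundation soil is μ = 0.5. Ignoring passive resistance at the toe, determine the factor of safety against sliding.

1.65

K_a = tan²(45° − 34.7°/2) = 0.2745.
P_a = ½K_aγH² = 0.5×0.2745×20.0×5.8² = 92.33 kN/m, acting at H/3 = 1.933 m above the base.
FS_sliding = μW / P_a = 0.5×304.8 / 92.33 = 1.651.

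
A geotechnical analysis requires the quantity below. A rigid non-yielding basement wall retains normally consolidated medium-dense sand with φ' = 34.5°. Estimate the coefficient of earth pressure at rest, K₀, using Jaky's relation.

K₀ = 1 − sin φ' = 1 − sin 34.5° = 0.4336.

0.434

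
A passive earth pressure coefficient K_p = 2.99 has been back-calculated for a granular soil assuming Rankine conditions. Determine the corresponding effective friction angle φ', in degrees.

K_p = (1+sin φ)/(1−sin φ) ⇒ sin φ = (K_p − 1)/(K_p + 1) = 0.4987.
φ = arcsin(0.4987) = 29.92°.

29.9°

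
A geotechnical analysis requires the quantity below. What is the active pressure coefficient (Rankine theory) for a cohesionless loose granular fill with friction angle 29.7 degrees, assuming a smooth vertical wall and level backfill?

K_a = tan²(45° − φ/2) = tan²(30.15°) = 0.3374.

0.337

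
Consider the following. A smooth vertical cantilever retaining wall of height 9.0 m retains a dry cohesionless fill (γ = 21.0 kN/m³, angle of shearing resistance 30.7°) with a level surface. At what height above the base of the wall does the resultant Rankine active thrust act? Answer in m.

K_a = 0.3240.
The pressure distribution is triangular, so the resultant acts at H/3 above the base = 9.0/3 = 3.000 m.

3.00 m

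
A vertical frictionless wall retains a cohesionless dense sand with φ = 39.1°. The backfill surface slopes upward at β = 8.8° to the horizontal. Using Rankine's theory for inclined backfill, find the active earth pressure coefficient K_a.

K_a = cos β · (cos β − √(cos²β − cos²φ)) / (cos β + √(cos²β − cos²φ)).
cos β = 0.9882, cos φ = 0.7760, √(cos²β − cos²φ) = 0.6118.
K_a = 0.9882 × (0.9882 − 0.6118)/(0.9882 + 0.6118) = 0.2325.

0.232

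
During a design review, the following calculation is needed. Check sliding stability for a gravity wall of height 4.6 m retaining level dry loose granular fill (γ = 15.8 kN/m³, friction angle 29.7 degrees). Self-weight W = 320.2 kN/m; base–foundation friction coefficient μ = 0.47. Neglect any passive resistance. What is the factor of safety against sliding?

K_a = tan²(45° − 29.7°/2) = 0.3374.
P_a = ½K_aγH² = 0.5×0.3374×15.8×4.6² = 56.40 kN/m, acting at H/3 = 1.533 m above the base.
FS_sliding = μW / P_a = 0.47×320.2 / 56.40 = 2.668.

2.67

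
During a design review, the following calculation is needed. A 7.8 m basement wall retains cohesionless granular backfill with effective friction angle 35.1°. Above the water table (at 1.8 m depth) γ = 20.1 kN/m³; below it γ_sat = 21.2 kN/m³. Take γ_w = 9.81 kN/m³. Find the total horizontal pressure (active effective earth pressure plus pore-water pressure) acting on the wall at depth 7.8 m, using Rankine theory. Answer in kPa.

K_a = (1 − sin φ)/(1 + sin φ) = 0.2698.
γ' = 21.2 − 9.81 = 11.39 kN/m³.
Effective vertical stress at 7.8 m: σ'_v = 20.1×1.8 + 11.39×6.00 = 104.5 kPa.
σ'_h = K_a σ'_v = 0.2698 × 104.5 = 28.20 kPa; u = γ_w × 6.00 = 58.86 kPa.
Total σ_h = 28.20 + 58.86 = 87.06 kPa.

87.1 kPa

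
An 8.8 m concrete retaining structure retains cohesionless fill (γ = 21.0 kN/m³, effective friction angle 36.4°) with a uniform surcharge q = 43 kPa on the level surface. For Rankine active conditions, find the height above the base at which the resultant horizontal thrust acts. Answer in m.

3.40 m

K_a = 0.2552.
Triangular part P₁ = ½K_aγH² = 207.5 at H/3 = 2.933 m; rectangular part P₂ = K_a q H = 96.55 at H/2 = 4.400 m.
ȳ = (P₁·2.933 + P₂·4.400)/(P₁+P₂) = 3.399 m.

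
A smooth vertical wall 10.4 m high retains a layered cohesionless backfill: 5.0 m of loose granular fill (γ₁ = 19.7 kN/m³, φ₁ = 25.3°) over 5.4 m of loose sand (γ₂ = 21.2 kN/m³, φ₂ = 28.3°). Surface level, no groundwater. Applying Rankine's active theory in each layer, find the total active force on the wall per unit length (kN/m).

399 kN/m

K_a1 = tan²(45°−25.3°/2) = 0.4012; K_a2 = tan²(45°−28.3°/2) = 0.3568.
Layer 1: σ at base = K_a1 γ₁ h₁ = 39.52 kPa; P₁ = ½×39.52×5.0 = 98.79.
Layer 2: σ_v at top = γ₁h₁ = 98.50; σ_h top = K_a2×98.50 = 35.14; σ_h base = K_a2×(98.50+21.2×5.4) = 75.99.
P₂ = ½(35.14+75.99)×5.4 = 300.0. Total P_a = 98.79+300.0 = 398.8 kN/m.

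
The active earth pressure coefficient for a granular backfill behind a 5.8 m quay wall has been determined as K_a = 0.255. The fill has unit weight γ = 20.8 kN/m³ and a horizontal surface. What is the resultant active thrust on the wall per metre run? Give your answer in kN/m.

89.2 kN/m

P = ½ K_a γ H² = 0.5 × 0.255 × 20.8 × 5.8² = 89.21 kN/m.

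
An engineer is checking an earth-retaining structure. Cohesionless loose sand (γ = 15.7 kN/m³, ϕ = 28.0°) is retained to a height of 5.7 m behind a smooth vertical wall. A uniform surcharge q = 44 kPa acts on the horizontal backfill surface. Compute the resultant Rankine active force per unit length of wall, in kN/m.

183 kN/m

K_a = tan²(45° − φ/2) = 0.3610.
Soil triangle: ½ K_a γ H² = 0.5×0.3610×15.7×5.7² = 92.08 kN/m.
Surcharge rectangle: K_a q H = 0.3610×44×5.7 = 90.55 kN/m.
Total = 92.08 + 90.55 = 182.6 kN/m.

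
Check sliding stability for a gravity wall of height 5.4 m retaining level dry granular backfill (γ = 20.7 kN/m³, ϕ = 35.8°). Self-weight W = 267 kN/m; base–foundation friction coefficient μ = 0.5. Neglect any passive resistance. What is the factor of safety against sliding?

1.69

K_a = tan²(45° − 35.8°/2) = 0.2619.
P_a = ½K_aγH² = 0.5×0.2619×20.7×5.4² = 79.03 kN/m, acting at H/3 = 1.800 m above the base.
FS_sliding = μW / P_a = 0.5×267 / 79.03 = 1.689.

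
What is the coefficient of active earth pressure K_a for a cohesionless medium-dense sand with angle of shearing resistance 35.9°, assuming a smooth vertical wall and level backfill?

K_a = tan²(45° − φ/2) = tan²(27.05°) = 0.2607.

0.261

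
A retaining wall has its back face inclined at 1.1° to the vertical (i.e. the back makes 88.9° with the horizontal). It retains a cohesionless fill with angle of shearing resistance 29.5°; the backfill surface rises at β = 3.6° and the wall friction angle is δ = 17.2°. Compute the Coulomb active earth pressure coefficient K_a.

K_a = sin²(α+φ) / [sin²α · sin(α−δ) · (1 + √{sin(φ+δ)sin(φ−β) / (sin(α−δ)sin(α+β))})²].
With α = 88.9°, φ = 29.5°, δ = 17.2°, β = 3.6°: K_a = 0.3270.

0.327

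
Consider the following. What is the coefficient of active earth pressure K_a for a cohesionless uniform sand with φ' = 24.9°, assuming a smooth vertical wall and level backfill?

K_a = (1 − sin φ)/(1 + sin φ) = (1 − sin 24.9°)/(1 + sin 24.9°) = 0.4074.

0.407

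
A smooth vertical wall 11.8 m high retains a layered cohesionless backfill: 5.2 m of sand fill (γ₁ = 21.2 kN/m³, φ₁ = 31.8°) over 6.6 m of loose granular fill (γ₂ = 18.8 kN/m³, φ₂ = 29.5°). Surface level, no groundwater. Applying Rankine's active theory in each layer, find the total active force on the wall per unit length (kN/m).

476 kN/m

K_a1 = tan²(45°−31.8°/2) = 0.3098; K_a2 = tan²(45°−29.5°/2) = 0.3401.
Layer 1: σ at base = K_a1 γ₁ h₁ = 34.15 kPa; P₁ = ½×34.15×5.2 = 88.79.
Layer 2: σ_v at top = γ₁h₁ = 110.2; σ_h top = K_a2×110.2 = 37.49; σ_h base = K_a2×(110.2+18.8×6.6) = 79.69.
P₂ = ½(37.49+79.69)×6.6 = 386.7. Total P_a = 88.79+386.7 = 475.5 kN/m.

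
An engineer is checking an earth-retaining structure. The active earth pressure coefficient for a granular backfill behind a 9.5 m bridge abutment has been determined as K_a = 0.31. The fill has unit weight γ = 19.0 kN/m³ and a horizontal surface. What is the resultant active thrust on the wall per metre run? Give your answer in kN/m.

P = ½ K_a γ H² = 0.5 × 0.31 × 19.0 × 9.5² = 265.8 kN/m.

266 kN/m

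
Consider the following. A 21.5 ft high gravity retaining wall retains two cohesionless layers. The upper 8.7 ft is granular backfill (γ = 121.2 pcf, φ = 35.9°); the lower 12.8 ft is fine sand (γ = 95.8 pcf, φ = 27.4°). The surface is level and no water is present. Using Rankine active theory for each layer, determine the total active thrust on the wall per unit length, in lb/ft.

K_a1 = tan²(45°−35.9°/2) = 0.2607; K_a2 = tan²(45°−27.4°/2) = 0.3697.
Layer 1: σ at base = K_a1 γ₁ h₁ = 274.9 psf; P₁ = ½×274.9×8.7 = 1196.
Layer 2: σ_v at top = γ₁h₁ = 1054; σ_h top = K_a2×1054 = 389.8; σ_h base = K_a2×(1054+95.8×12.8) = 843.1.
P₂ = ½(389.8+843.1)×12.8 = 7891. Total P_a = 1196+7891 = 9087 lb/ft.

9090 lb/ft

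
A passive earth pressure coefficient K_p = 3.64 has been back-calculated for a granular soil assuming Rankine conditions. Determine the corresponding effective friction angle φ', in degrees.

34.7°

K_p = (1+sin φ)/(1−sin φ) ⇒ sin φ = (K_p − 1)/(K_p + 1) = 0.5690.
φ = arcsin(0.5690) = 34.68°.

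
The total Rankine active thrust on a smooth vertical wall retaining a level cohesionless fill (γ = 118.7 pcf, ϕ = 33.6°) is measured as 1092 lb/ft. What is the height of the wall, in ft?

K_a = 0.2875. P_a = ½ K_a γ H² ⇒ H = √(2P_a/(K_a γ)).
H = √(2×1092/(0.2875×118.7)) = 8.000 ft.

8.00 ft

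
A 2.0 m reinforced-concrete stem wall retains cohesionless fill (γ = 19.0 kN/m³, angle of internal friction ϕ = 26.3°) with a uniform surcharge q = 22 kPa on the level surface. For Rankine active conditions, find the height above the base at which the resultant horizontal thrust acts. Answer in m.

0.846 m

K_a = 0.3859.
Triangular part P₁ = ½K_aγH² = 14.67 at H/3 = 0.6667 m; rectangular part P₂ = K_a q H = 16.98 at H/2 = 1.000 m.
ȳ = (P₁·0.6667 + P₂·1.000)/(P₁+P₂) = 0.8455 m.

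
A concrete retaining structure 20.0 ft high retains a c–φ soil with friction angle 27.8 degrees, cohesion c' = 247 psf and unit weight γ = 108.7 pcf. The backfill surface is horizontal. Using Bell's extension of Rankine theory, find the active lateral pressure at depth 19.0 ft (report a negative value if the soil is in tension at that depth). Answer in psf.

K_a = (1 − sin φ)/(1 + sin φ) = 0.3639.
σ_a = K_a γ z − 2c√K_a = 0.3639×108.7×19.0 − 2×247×0.6032 = 453.6 psf.

454 psf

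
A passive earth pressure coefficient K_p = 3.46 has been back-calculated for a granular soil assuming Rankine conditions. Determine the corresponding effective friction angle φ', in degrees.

K_p = (1+sin φ)/(1−sin φ) ⇒ sin φ = (K_p − 1)/(K_p + 1) = 0.5516.
φ = arcsin(0.5516) = 33.47°.

33.5°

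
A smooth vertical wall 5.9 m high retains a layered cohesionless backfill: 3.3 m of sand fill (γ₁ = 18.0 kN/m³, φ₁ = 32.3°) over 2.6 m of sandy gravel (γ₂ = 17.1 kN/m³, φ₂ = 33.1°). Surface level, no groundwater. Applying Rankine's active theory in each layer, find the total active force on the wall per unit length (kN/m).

92.1 kN/m

K_a1 = tan²(45°−32.3°/2) = 0.3035; K_a2 = tan²(45°−33.1°/2) = 0.2936.
Layer 1: σ at base = K_a1 γ₁ h₁ = 18.03 kPa; P₁ = ½×18.03×3.3 = 29.74.
Layer 2: σ_v at top = γ₁h₁ = 59.40; σ_h top = K_a2×59.40 = 17.44; σ_h base = K_a2×(59.40+17.1×2.6) = 30.49.
P₂ = ½(17.44+30.49)×2.6 = 62.31. Total P_a = 29.74+62.31 = 92.05 kN/m.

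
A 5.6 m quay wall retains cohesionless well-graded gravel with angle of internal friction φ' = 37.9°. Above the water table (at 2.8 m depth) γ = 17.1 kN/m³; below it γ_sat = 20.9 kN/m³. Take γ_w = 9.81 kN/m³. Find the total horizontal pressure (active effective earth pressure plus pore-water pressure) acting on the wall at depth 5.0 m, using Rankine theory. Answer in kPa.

K_a = (1 − sin φ)/(1 + sin φ) = 0.2389.
γ' = 20.9 − 9.81 = 11.09 kN/m³.
Effective vertical stress at 5.0 m: σ'_v = 17.1×2.8 + 11.09×2.20 = 72.28 kPa.
σ'_h = K_a σ'_v = 0.2389 × 72.28 = 17.27 kPa; u = γ_w × 2.20 = 21.58 kPa.
Total σ_h = 17.27 + 21.58 = 38.85 kPa.

38.9 kPa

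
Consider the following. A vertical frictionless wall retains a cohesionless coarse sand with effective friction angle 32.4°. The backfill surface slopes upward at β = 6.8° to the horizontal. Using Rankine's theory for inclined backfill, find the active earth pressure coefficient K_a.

K_a = cos β · (cos β − √(cos²β − cos²φ)) / (cos β + √(cos²β − cos²φ)).
cos β = 0.9930, cos φ = 0.8443, √(cos²β − cos²φ) = 0.5226.
K_a = 0.9930 × (0.9930 − 0.5226)/(0.9930 + 0.5226) = 0.3082.

0.308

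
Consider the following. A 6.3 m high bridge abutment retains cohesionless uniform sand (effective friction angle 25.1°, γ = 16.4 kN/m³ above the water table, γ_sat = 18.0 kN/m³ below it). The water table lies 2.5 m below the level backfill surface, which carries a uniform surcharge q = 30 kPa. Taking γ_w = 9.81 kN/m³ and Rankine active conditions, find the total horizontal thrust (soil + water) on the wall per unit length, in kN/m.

255 kN/m

K_a = tan²(45° − φ/2) = 0.4043.
γ' = 18.0 − 9.81 = 8.190 kN/m³. h₂ = H − d_w = 3.8 m.
σ'_h: at surface K_a·q = 12.13; at WT K_a(q+γd_w) = 28.71; at base K_a(q+γd_w+γ'h₂) = 41.29 kPa.
P₁ = ½(12.13+28.71)×2.5 = 51.04; P₂ = ½(28.71+41.29)×3.8 = 133.0; P_w = ½γ_w h₂² = 70.83.
Total = 51.04+133.0+70.83 = 254.9 kN/m.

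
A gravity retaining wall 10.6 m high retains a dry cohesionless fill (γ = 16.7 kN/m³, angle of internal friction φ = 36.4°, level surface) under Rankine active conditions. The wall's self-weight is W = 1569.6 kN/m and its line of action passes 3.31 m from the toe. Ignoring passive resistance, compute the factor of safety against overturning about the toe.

K_a = tan²(45° − 36.4°/2) = 0.2552.
P_a = ½K_aγH² = 0.5×0.2552×16.7×10.6² = 239.4 kN/m, acting at H/3 = 3.533 m above the base.
Overturning moment M_o = P_a × H/3 = 239.4 × 3.533 = 845.9.
Resisting moment M_r = W × 3.31 = 1569.6 × 3.31 = 5195.
FS_overturning = M_r/M_o = 5195/845.9 = 6.142.

6.14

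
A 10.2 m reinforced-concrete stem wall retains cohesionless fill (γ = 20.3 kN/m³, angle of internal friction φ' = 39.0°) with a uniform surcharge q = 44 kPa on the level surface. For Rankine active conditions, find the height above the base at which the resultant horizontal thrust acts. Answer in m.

3.91 m

K_a = 0.2275.
Triangular part P₁ = ½K_aγH² = 240.2 at H/3 = 3.400 m; rectangular part P₂ = K_a q H = 102.1 at H/2 = 5.100 m.
ȳ = (P₁·3.400 + P₂·5.100)/(P₁+P₂) = 3.907 m.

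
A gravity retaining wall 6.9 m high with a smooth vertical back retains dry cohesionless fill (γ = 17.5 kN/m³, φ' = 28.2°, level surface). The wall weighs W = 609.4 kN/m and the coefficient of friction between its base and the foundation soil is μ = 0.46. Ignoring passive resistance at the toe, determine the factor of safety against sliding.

K_a = tan²(45° − 28.2°/2) = 0.3582.
P_a = ½K_aγH² = 0.5×0.3582×17.5×6.9² = 149.2 kN/m, acting at H/3 = 2.300 m above the base.
FS_sliding = μW / P_a = 0.46×609.4 / 149.2 = 1.879.

1.88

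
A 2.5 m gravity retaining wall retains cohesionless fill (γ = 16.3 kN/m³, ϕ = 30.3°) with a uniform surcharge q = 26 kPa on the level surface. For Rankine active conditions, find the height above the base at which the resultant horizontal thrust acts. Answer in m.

K_a = 0.3293.
Triangular part P₁ = ½K_aγH² = 16.77 at H/3 = 0.8333 m; rectangular part P₂ = K_a q H = 21.41 at H/2 = 1.250 m.
ȳ = (P₁·0.8333 + P₂·1.250)/(P₁+P₂) = 1.067 m.

1.07 m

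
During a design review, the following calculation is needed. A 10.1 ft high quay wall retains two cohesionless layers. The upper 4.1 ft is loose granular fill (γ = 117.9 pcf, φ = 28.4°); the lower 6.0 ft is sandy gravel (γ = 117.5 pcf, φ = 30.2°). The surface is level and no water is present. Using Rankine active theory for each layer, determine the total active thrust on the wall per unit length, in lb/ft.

K_a1 = tan²(45°−28.4°/2) = 0.3554; K_a2 = tan²(45°−30.2°/2) = 0.3307.
Layer 1: σ at base = K_a1 γ₁ h₁ = 171.8 psf; P₁ = ½×171.8×4.1 = 352.1.
Layer 2: σ_v at top = γ₁h₁ = 483.4; σ_h top = K_a2×483.4 = 159.8; σ_h base = K_a2×(483.4+117.5×6.0) = 392.9.
P₂ = ½(159.8+392.9)×6.0 = 1658. Total P_a = 352.1+1658 = 2010 lb/ft.

2010 lb/ft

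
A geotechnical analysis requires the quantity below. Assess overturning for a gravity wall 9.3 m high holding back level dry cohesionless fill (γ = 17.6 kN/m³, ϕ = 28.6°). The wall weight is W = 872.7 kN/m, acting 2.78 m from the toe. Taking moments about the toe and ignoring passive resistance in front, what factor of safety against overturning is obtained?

2.92

K_a = tan²(45° − 28.6°/2) = 0.3525.
P_a = ½K_aγH² = 0.5×0.3525×17.6×9.3² = 268.3 kN/m, acting at H/3 = 3.100 m above the base.
Overturning moment M_o = P_a × H/3 = 268.3 × 3.100 = 831.8.
Resisting moment M_r = W × 2.78 = 872.7 × 2.78 = 2426.
FS_overturning = M_r/M_o = 2426/831.8 = 2.917.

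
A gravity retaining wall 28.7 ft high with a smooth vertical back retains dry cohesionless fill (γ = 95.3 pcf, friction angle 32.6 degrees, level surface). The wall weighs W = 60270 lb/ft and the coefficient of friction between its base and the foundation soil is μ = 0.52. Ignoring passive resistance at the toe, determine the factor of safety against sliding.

K_a = tan²(45° − 32.6°/2) = 0.2997.
P_a = ½K_aγH² = 0.5×0.2997×95.3×28.7² = 11760 lb/ft, acting at H/3 = 9.567 ft above the base.
FS_sliding = μW / P_a = 0.52×60270 / 11760 = 2.664.

2.66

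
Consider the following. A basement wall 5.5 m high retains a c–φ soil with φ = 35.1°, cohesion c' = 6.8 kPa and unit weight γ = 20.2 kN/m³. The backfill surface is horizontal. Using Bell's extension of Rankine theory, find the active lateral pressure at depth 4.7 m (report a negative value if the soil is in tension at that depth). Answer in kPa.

K_a = (1 − sin φ)/(1 + sin φ) = 0.2698.
σ_a = K_a γ z − 2c√K_a = 0.2698×20.2×4.7 − 2×6.8×0.5195 = 18.55 kPa.

18.6 kPa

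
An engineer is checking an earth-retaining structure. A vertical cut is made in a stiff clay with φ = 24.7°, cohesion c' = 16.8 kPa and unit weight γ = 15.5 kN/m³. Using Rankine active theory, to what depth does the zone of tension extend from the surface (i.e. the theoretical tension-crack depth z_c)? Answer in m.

K_a = tan²(45° − 24.7°/2) = 0.4106; √K_a = 0.6408.
The active pressure is zero where K_a γ z = 2c√K_a, so z_c = 2c/(γ√K_a) = 2×16.8/(15.5×0.6408) = 3.383 m.

3.38 m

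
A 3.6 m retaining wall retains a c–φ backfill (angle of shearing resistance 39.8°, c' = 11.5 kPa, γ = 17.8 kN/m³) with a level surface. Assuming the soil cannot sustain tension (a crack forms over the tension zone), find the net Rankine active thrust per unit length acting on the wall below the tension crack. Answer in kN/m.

1.38 kN/m

K_a = 0.2194; √K_a = 0.4684.
Tension-crack depth z_c = 2c/(γ√K_a) = 2×11.5/(17.8×0.4684) = 2.758 m.
σ_a at base = K_a γ H − 2c√K_a = 0.2194×17.8×3.6 − 2×11.5×0.4684 = 3.287 kPa.
P_a = ½ × 3.287 × (H − z_c) = 0.5×3.287×0.8416 = 1.383 kN/m.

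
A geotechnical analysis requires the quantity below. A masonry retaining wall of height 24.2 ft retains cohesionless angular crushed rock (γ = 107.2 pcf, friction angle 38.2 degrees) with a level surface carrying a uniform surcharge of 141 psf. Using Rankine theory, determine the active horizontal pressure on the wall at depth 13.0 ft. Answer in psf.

362 psf

K_a = (1 − sin φ)/(1 + sin φ) = 0.2358.
σ_v = γz + q = 107.2 × 13.0 + 141 = 1535 psf.
σ_h = K_a σ_v = 0.2358 × 1535 = 361.8 psf.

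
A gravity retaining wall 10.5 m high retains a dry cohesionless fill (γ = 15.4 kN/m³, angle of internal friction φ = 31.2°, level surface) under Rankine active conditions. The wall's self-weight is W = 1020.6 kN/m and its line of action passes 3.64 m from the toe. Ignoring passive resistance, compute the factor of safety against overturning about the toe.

K_a = tan²(45° − 31.2°/2) = 0.3175.
P_a = ½K_aγH² = 0.5×0.3175×15.4×10.5² = 269.5 kN/m, acting at H/3 = 3.500 m above the base.
Overturning moment M_o = P_a × H/3 = 269.5 × 3.500 = 943.4.
Resisting moment M_r = W × 3.64 = 1020.6 × 3.64 = 3715.
FS_overturning = M_r/M_o = 3715/943.4 = 3.938.

3.94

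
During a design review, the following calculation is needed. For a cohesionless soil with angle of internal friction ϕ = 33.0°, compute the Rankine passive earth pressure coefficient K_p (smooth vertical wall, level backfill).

K_p = (1 + sin φ)/(1 − sin φ) = tan²(45° + 33.0°/2) = 3.392.

3.39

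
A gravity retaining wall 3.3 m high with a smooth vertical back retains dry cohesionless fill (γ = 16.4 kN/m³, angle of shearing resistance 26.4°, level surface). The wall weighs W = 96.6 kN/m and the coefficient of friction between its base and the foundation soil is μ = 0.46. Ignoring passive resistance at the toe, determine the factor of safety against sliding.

1.29

K_a = tan²(45° − 26.4°/2) = 0.3844.
P_a = ½K_aγH² = 0.5×0.3844×16.4×3.3² = 34.33 kN/m, acting at H/3 = 1.100 m above the base.
FS_sliding = μW / P_a = 0.46×96.6 / 34.33 = 1.294.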